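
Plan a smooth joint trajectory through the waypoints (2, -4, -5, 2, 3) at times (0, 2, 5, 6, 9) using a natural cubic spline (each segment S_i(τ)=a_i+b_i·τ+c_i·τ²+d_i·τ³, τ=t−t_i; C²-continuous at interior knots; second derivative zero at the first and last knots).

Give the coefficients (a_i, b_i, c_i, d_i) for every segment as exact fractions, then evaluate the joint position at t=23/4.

  seg 0: a=2 b=-809/279 c=0 d=-7/279
  seg 1: a=-4 b=-893/279 c=-14/93 d=926/2511
  seg 2: a=-5 b=1633/279 c=884/279 d=-188/93
  seg 3: a=2 b=1709/279 c=-808/279 d=808/2511
S(23/4) = 475/1488

Δ: Δ0=-3, Δ1=-1/3, Δ2=7, Δ3=1/3
row 1: diag=10, rhs=16; c'=3/10, d'=8/5
row 2: denom=8−3·3/10=71/10; d'=(44−3·8/5)/(71/10)=392/71
row 3: denom=8−1·10/71=558/71; d'=(-40−1·392/71)/(558/71)=-1616/279
back: M3=-1616/279
back: M2=392/71−10/71·-1616/279=1768/279
back: M1=8/5−3/10·1768/279=-28/93
M: M0=0, M1=-28/93, M2=1768/279, M3=-1616/279, M4=0
seg 0: a=2, c=M0/2=0, d=(M1−M0)/(6·2)=-7/279, b=Δ0−h0·(2M0+M1)/6=-809/279
seg 1: a=-4, c=M1/2=-14/93, d=(M2−M1)/(6·3)=926/2511, b=Δ1−h1·(2M1+M2)/6=-893/279
seg 2: a=-5, c=M2/2=884/279, d=(M3−M2)/(6·1)=-188/93, b=Δ2−h2·(2M2+M3)/6=1633/279
seg 3: a=2, c=M3/2=-808/279, d=(M4−M3)/(6·3)=808/2511, b=Δ3−h3·(2M3+M4)/6=1709/279
t_q=23/4 → seg 2, τ=3/4; S=-5+1633/279·τ+884/279·τ²+-188/93·τ³=475/1488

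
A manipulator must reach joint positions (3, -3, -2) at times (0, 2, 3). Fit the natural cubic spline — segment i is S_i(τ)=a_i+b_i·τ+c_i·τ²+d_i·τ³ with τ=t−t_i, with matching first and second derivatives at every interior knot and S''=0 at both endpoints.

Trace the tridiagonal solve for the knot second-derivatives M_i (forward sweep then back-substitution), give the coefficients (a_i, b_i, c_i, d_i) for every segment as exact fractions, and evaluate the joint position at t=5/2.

  seg 0: a=3 b=-13/3 c=0 d=1/3
  seg 1: a=-3 b=-1/3 c=2 d=-2/3
S(5/2) = -11/4

Δ: Δ0=-3, Δ1=1
row 1: diag=6, rhs=24; c'=1/6, d'=4
back: M1=4
M: M0=0, M1=4, M2=0
seg 0: a=3, c=M0/2=0, d=(M1−M0)/(6·2)=1/3, b=Δ0−h0·(2M0+M1)/6=-13/3
seg 1: a=-3, c=M1/2=2, d=(M2−M1)/(6·1)=-2/3, b=Δ1−h1·(2M1+M2)/6=-1/3
t_q=5/2 → seg 1, τ=1/2; S=-3+-1/3·τ+2·τ²+-2/3·τ³=-11/4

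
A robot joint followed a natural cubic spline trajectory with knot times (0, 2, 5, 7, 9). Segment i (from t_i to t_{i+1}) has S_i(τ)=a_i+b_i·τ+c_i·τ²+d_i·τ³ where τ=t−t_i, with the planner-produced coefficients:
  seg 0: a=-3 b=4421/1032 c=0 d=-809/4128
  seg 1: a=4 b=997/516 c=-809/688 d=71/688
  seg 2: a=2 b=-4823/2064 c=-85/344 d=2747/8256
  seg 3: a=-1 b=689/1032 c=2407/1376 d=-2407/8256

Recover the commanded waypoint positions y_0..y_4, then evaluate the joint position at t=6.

y_0=-3 y_1=4 y_2=2 y_3=-1 y_4=5
S(6) = -691/2752

y_0 = S_0(0) = a_0 = -3
y_1 = S_1(0) = a_1 = 4
y_2 = S_2(0) = a_2 = 2
y_3 = S_3(0) = a_3 = -1
y_4 = S_3(2) = 5
t_q=6 is in segment 2 (τ=1); S_2(τ)=-691/2752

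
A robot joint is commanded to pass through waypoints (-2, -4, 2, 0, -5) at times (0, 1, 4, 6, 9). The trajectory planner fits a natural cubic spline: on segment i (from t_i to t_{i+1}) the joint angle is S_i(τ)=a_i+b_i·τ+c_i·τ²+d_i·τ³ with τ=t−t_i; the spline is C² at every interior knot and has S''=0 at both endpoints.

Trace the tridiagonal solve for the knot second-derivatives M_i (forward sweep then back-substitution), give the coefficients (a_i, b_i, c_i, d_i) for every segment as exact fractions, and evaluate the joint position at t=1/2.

  seg 0: a=-2 b=-913/339 c=0 d=235/339
  seg 1: a=-4 b=-208/339 c=235/113 d=-1229/3051
  seg 2: a=2 b=335/339 c=-524/339 d=187/678
  seg 3: a=0 b=-213/113 c=37/339 d=-37/3051
S(1/2) = -2947/904

Δ: Δ0=-2, Δ1=2, Δ2=-1, Δ3=-5/3
row 1: diag=8, rhs=24; c'=3/8, d'=3
row 2: denom=10−3·3/8=71/8; d'=(-18−3·3)/(71/8)=-216/71
row 3: denom=10−2·16/71=678/71; d'=(-4−2·-216/71)/(678/71)=74/339
back: M3=74/339
back: M2=-216/71−16/71·74/339=-1048/339
back: M1=3−3/8·-1048/339=470/113
M: M0=0, M1=470/113, M2=-1048/339, M3=74/339, M4=0
seg 0: a=-2, c=M0/2=0, d=(M1−M0)/(6·1)=235/339, b=Δ0−h0·(2M0+M1)/6=-913/339
seg 1: a=-4, c=M1/2=235/113, d=(M2−M1)/(6·3)=-1229/3051, b=Δ1−h1·(2M1+M2)/6=-208/339
seg 2: a=2, c=M2/2=-524/339, d=(M3−M2)/(6·2)=187/678, b=Δ2−h2·(2M2+M3)/6=335/339
seg 3: a=0, c=M3/2=37/339, d=(M4−M3)/(6·3)=-37/3051, b=Δ3−h3·(2M3+M4)/6=-213/113
t_q=1/2 → seg 0, τ=1/2; S=-2+-913/339·τ+0·τ²+235/339·τ³=-2947/904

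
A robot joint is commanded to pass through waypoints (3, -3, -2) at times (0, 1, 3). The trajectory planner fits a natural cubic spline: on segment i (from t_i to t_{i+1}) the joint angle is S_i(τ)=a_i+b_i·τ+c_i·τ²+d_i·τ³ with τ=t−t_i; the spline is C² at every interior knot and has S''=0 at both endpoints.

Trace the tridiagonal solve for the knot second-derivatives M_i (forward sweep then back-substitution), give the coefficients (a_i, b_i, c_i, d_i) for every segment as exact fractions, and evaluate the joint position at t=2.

Δ: Δ0=-6, Δ1=1/2
row 1: diag=6, rhs=39; c'=1/3, d'=13/2
back: M1=13/2
M: M0=0, M1=13/2, M2=0
seg 0: a=3, c=M0/2=0, d=(M1−M0)/(6·1)=13/12, b=Δ0−h0·(2M0+M1)/6=-85/12
seg 1: a=-3, c=M1/2=13/4, d=(M2−M1)/(6·2)=-13/24, b=Δ1−h1·(2M1+M2)/6=-23/6
t_q=2 → seg 1, τ=1; S=-3+-23/6·τ+13/4·τ²+-13/24·τ³=-33/8

  seg 0: a=3 b=-85/12 c=0 d=13/12
  seg 1: a=-3 b=-23/6 c=13/4 d=-13/24
S(2) = -33/8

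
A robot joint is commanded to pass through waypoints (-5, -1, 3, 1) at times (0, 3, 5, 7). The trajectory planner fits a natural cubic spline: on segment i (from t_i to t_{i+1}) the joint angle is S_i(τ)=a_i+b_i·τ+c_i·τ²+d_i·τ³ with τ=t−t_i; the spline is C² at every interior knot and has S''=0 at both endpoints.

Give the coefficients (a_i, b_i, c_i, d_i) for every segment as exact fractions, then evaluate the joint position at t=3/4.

Δ: Δ0=4/3, Δ1=2, Δ2=-1
row 1: diag=10, rhs=4; c'=1/5, d'=2/5
row 2: denom=8−2·1/5=38/5; d'=(-18−2·2/5)/(38/5)=-47/19
back: M2=-47/19
back: M1=2/5−1/5·-47/19=17/19
M: M0=0, M1=17/19, M2=-47/19, M3=0
seg 0: a=-5, c=M0/2=0, d=(M1−M0)/(6·3)=17/342, b=Δ0−h0·(2M0+M1)/6=101/114
seg 1: a=-1, c=M1/2=17/38, d=(M2−M1)/(6·2)=-16/57, b=Δ1−h1·(2M1+M2)/6=127/57
seg 2: a=3, c=M2/2=-47/38, d=(M3−M2)/(6·2)=47/228, b=Δ2−h2·(2M2+M3)/6=37/57
t_q=3/4 → seg 0, τ=3/4; S=-5+101/114·τ+0·τ²+17/342·τ³=-10493/2432

  seg 0: a=-5 b=101/114 c=0 d=17/342
  seg 1: a=-1 b=127/57 c=17/38 d=-16/57
  seg 2: a=3 b=37/57 c=-47/38 d=47/228
S(3/4) = -10493/2432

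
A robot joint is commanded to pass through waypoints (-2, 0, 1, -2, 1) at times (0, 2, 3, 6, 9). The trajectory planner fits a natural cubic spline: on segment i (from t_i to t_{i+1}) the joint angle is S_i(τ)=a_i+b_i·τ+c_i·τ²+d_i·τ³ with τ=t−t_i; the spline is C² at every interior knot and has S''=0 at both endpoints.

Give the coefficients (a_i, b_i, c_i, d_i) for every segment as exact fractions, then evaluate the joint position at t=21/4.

  seg 0: a=-2 b=15/17 c=0 d=1/34
  seg 1: a=0 b=21/17 c=3/17 d=-7/17
  seg 2: a=1 b=6/17 c=-18/17 d=31/153
  seg 3: a=-2 b=-9/17 c=13/17 d=-13/153
S(21/4) = -1369/1088

Δ: Δ0=1, Δ1=1, Δ2=-1, Δ3=1
row 1: diag=6, rhs=0; c'=1/6, d'=0
row 2: denom=8−1·1/6=47/6; d'=(-12−1·0)/(47/6)=-72/47
row 3: denom=12−3·18/47=510/47; d'=(12−3·-72/47)/(510/47)=26/17
back: M3=26/17
back: M2=-72/47−18/47·26/17=-36/17
back: M1=0−1/6·-36/17=6/17
M: M0=0, M1=6/17, M2=-36/17, M3=26/17, M4=0
seg 0: a=-2, c=M0/2=0, d=(M1−M0)/(6·2)=1/34, b=Δ0−h0·(2M0+M1)/6=15/17
seg 1: a=0, c=M1/2=3/17, d=(M2−M1)/(6·1)=-7/17, b=Δ1−h1·(2M1+M2)/6=21/17
seg 2: a=1, c=M2/2=-18/17, d=(M3−M2)/(6·3)=31/153, b=Δ2−h2·(2M2+M3)/6=6/17
seg 3: a=-2, c=M3/2=13/17, d=(M4−M3)/(6·3)=-13/153, b=Δ3−h3·(2M3+M4)/6=-9/17
t_q=21/4 → seg 2, τ=9/4; S=1+6/17·τ+-18/17·τ²+31/153·τ³=-1369/1088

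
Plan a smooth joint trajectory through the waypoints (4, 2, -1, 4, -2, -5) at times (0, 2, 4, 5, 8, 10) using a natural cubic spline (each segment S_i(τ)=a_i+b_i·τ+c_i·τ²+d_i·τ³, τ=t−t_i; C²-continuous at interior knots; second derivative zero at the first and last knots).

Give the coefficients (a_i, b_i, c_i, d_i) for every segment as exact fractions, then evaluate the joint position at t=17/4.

Δ: Δ0=-1, Δ1=-3/2, Δ2=5, Δ3=-2, Δ4=-3/2
row 1: diag=8, rhs=-3; c'=1/4, d'=-3/8
row 2: denom=6−2·1/4=11/2; d'=(39−2·-3/8)/(11/2)=159/22
row 3: denom=8−1·2/11=86/11; d'=(-42−1·159/22)/(86/11)=-1083/172
row 4: denom=10−3·33/86=761/86; d'=(3−3·-1083/172)/(761/86)=3765/1522
back: M4=3765/1522
back: M3=-1083/172−33/86·3765/1522=-5514/761
back: M2=159/22−2/11·-5514/761=13005/1522
back: M1=-3/8−1/4·13005/1522=-1911/761
M: M0=0, M1=-1911/761, M2=13005/1522, M3=-5514/761, M4=3765/1522, M5=0
seg 0: a=4, c=M0/2=0, d=(M1−M0)/(6·2)=-637/3044, b=Δ0−h0·(2M0+M1)/6=-124/761
seg 1: a=2, c=M1/2=-1911/1522, d=(M2−M1)/(6·2)=5609/6088, b=Δ1−h1·(2M1+M2)/6=-2035/761
seg 2: a=-1, c=M2/2=13005/3044, d=(M3−M2)/(6·1)=-8011/3044, b=Δ2−h2·(2M2+M3)/6=5113/1522
seg 3: a=4, c=M3/2=-2757/761, d=(M4−M3)/(6·3)=4931/9132, b=Δ3−h3·(2M3+M4)/6=12203/3044
seg 4: a=-2, c=M4/2=3765/3044, d=(M5−M4)/(6·2)=-1255/6088, b=Δ4−h4·(2M4+M5)/6=-4793/1522
t_q=17/4 → seg 2, τ=1/4; S=-1+5113/1522·τ+13005/3044·τ²+-8011/3044·τ³=12809/194816

  seg 0: a=4 b=-124/761 c=0 d=-637/3044
  seg 1: a=2 b=-2035/761 c=-1911/1522 d=5609/6088
  seg 2: a=-1 b=5113/1522 c=13005/3044 d=-8011/3044
  seg 3: a=4 b=12203/3044 c=-2757/761 d=4931/9132
  seg 4: a=-2 b=-4793/1522 c=3765/3044 d=-1255/6088
S(17/4) = 12809/194816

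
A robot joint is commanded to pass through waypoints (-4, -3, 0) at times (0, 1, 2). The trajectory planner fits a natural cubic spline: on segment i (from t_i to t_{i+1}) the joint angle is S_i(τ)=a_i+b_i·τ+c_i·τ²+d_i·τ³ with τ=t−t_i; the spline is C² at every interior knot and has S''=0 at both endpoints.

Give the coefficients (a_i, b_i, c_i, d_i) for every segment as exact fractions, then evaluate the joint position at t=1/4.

Δ: Δ0=1, Δ1=3
row 1: diag=4, rhs=12; c'=1/4, d'=3
back: M1=3
M: M0=0, M1=3, M2=0
seg 0: a=-4, c=M0/2=0, d=(M1−M0)/(6·1)=1/2, b=Δ0−h0·(2M0+M1)/6=1/2
seg 1: a=-3, c=M1/2=3/2, d=(M2−M1)/(6·1)=-1/2, b=Δ1−h1·(2M1+M2)/6=2
t_q=1/4 → seg 0, τ=1/4; S=-4+1/2·τ+0·τ²+1/2·τ³=-495/128

  seg 0: a=-4 b=1/2 c=0 d=1/2
  seg 1: a=-3 b=2 c=3/2 d=-1/2
S(1/4) = -495/128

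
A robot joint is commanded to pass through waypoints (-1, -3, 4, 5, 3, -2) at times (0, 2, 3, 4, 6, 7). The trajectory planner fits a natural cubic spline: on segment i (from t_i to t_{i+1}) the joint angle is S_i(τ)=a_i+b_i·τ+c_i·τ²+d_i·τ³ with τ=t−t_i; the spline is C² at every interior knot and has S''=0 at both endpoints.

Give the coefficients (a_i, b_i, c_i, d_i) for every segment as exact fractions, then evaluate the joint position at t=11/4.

  seg 0: a=-1 b=-757/175 c=0 d=291/350
  seg 1: a=-3 b=989/175 c=873/175 d=-91/25
  seg 2: a=4 b=824/175 c=-1038/175 d=389/175
  seg 3: a=5 b=-17/35 c=129/175 d=-87/175
  seg 4: a=3 b=-613/175 c=-393/175 d=131/175
S(11/4) = 28101/11200

Δ: Δ0=-1, Δ1=7, Δ2=1, Δ3=-1, Δ4=-5
row 1: diag=6, rhs=48; c'=1/6, d'=8
row 2: denom=4−1·1/6=23/6; d'=(-36−1·8)/(23/6)=-264/23
row 3: denom=6−1·6/23=132/23; d'=(-12−1·-264/23)/(132/23)=-1/11
row 4: denom=6−2·23/66=175/33; d'=(-24−2·-1/11)/(175/33)=-786/175
back: M4=-786/175
back: M3=-1/11−23/66·-786/175=258/175
back: M2=-264/23−6/23·258/175=-2076/175
back: M1=8−1/6·-2076/175=1746/175
M: M0=0, M1=1746/175, M2=-2076/175, M3=258/175, M4=-786/175, M5=0
seg 0: a=-1, c=M0/2=0, d=(M1−M0)/(6·2)=291/350, b=Δ0−h0·(2M0+M1)/6=-757/175
seg 1: a=-3, c=M1/2=873/175, d=(M2−M1)/(6·1)=-91/25, b=Δ1−h1·(2M1+M2)/6=989/175
seg 2: a=4, c=M2/2=-1038/175, d=(M3−M2)/(6·1)=389/175, b=Δ2−h2·(2M2+M3)/6=824/175
seg 3: a=5, c=M3/2=129/175, d=(M4−M3)/(6·2)=-87/175, b=Δ3−h3·(2M3+M4)/6=-17/35
seg 4: a=3, c=M4/2=-393/175, d=(M5−M4)/(6·1)=131/175, b=Δ4−h4·(2M4+M5)/6=-613/175
t_q=11/4 → seg 1, τ=3/4; S=-3+989/175·τ+873/175·τ²+-91/25·τ³=28101/11200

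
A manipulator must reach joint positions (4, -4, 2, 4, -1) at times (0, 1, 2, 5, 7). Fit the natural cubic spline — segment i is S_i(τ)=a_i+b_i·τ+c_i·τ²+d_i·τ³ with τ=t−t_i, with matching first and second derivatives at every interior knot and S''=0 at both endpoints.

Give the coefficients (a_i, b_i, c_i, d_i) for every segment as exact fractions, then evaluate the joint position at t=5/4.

  seg 0: a=4 b=-19379/1644 c=0 d=6227/1644
  seg 1: a=-4 b=-349/822 c=6227/548 d=-8119/1644
  seg 2: a=2 b=12307/1644 c=-473/137 d=1939/4932
  seg 3: a=4 b=-2149/822 c=47/548 d=-47/3288
S(5/4) = -121809/35072

Δ: Δ0=-8, Δ1=6, Δ2=2/3, Δ3=-5/2
row 1: diag=4, rhs=84; c'=1/4, d'=21
row 2: denom=8−1·1/4=31/4; d'=(-32−1·21)/(31/4)=-212/31
row 3: denom=10−3·12/31=274/31; d'=(-19−3·-212/31)/(274/31)=47/274
back: M3=47/274
back: M2=-212/31−12/31·47/274=-946/137
back: M1=21−1/4·-946/137=6227/274
M: M0=0, M1=6227/274, M2=-946/137, M3=47/274, M4=0
seg 0: a=4, c=M0/2=0, d=(M1−M0)/(6·1)=6227/1644, b=Δ0−h0·(2M0+M1)/6=-19379/1644
seg 1: a=-4, c=M1/2=6227/548, d=(M2−M1)/(6·1)=-8119/1644, b=Δ1−h1·(2M1+M2)/6=-349/822
seg 2: a=2, c=M2/2=-473/137, d=(M3−M2)/(6·3)=1939/4932, b=Δ2−h2·(2M2+M3)/6=12307/1644
seg 3: a=4, c=M3/2=47/548, d=(M4−M3)/(6·2)=-47/3288, b=Δ3−h3·(2M3+M4)/6=-2149/822
t_q=5/4 → seg 1, τ=1/4; S=-4+-349/822·τ+6227/548·τ²+-8119/1644·τ³=-121809/35072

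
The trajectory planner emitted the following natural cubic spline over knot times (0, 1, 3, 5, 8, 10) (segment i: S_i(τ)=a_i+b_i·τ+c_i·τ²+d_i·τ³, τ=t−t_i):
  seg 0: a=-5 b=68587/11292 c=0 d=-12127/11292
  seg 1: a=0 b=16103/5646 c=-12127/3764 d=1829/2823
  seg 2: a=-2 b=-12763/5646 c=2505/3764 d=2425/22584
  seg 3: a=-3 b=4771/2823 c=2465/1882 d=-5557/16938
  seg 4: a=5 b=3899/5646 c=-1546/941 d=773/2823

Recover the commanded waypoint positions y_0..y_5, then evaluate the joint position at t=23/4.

y_0 = S_0(0) = a_0 = -5
y_1 = S_1(0) = a_1 = 0
y_2 = S_2(0) = a_2 = -2
y_3 = S_3(0) = a_3 = -3
y_4 = S_4(0) = a_4 = 5
y_5 = S_4(2) = 2
t_q=23/4 is in segment 3 (τ=3/4); S_3(τ)=-136603/120448

y_0=-5 y_1=0 y_2=-2 y_3=-3 y_4=5 y_5=2
S(23/4) = -136603/120448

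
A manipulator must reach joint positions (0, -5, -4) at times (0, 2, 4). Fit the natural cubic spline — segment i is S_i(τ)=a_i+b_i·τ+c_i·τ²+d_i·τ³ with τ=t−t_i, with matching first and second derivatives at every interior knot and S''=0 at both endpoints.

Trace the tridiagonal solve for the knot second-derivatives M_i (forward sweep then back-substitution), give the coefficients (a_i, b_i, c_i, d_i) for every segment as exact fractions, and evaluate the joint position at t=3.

Δ: Δ0=-5/2, Δ1=1/2
row 1: diag=8, rhs=18; c'=1/4, d'=9/4
back: M1=9/4
M: M0=0, M1=9/4, M2=0
seg 0: a=0, c=M0/2=0, d=(M1−M0)/(6·2)=3/16, b=Δ0−h0·(2M0+M1)/6=-13/4
seg 1: a=-5, c=M1/2=9/8, d=(M2−M1)/(6·2)=-3/16, b=Δ1−h1·(2M1+M2)/6=-1
t_q=3 → seg 1, τ=1; S=-5+-1·τ+9/8·τ²+-3/16·τ³=-81/16

  seg 0: a=0 b=-13/4 c=0 d=3/16
  seg 1: a=-5 b=-1 c=9/8 d=-3/16
S(3) = -81/16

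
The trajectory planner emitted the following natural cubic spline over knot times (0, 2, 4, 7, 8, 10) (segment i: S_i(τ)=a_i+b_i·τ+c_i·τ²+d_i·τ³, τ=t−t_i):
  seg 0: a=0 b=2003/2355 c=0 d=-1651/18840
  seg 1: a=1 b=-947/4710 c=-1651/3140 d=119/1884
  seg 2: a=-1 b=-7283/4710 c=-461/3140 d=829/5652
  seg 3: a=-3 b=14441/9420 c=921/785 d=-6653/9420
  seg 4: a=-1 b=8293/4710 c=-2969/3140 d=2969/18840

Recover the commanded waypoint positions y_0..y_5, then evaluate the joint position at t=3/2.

y_0 = S_0(0) = a_0 = 0
y_1 = S_1(0) = a_1 = 1
y_2 = S_2(0) = a_2 = -1
y_3 = S_3(0) = a_3 = -3
y_4 = S_4(0) = a_4 = -1
y_5 = S_4(2) = 0
t_q=3/2 is in segment 0 (τ=3/2); S_0(τ)=49237/50240

y_0=0 y_1=1 y_2=-1 y_3=-3 y_4=-1 y_5=0
S(3/2) = 49237/50240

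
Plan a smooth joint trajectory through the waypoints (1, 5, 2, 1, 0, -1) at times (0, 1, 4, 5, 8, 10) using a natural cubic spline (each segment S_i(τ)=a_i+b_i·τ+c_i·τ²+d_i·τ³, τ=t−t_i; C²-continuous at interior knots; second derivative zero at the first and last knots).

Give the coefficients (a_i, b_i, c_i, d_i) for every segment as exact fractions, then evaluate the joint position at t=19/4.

Δ: Δ0=4, Δ1=-1, Δ2=-1, Δ3=-1/3, Δ4=-1/2
row 1: diag=8, rhs=-30; c'=3/8, d'=-15/4
row 2: denom=8−3·3/8=55/8; d'=(0−3·-15/4)/(55/8)=18/11
row 3: denom=8−1·8/55=432/55; d'=(4−1·18/11)/(432/55)=65/216
row 4: denom=10−3·55/144=425/48; d'=(-1−3·65/216)/(425/48)=-274/1275
back: M4=-274/1275
back: M3=65/216−55/144·-274/1275=293/765
back: M2=18/11−8/55·293/765=6046/3825
back: M1=-15/4−3/8·6046/3825=-5537/1275
M: M0=0, M1=-5537/1275, M2=6046/3825, M3=293/765, M4=-274/1275, M5=0
seg 0: a=1, c=M0/2=0, d=(M1−M0)/(6·1)=-5537/7650, b=Δ0−h0·(2M0+M1)/6=36137/7650
seg 1: a=5, c=M1/2=-5537/2550, d=(M2−M1)/(6·3)=22657/68850, b=Δ1−h1·(2M1+M2)/6=9763/3825
seg 2: a=2, c=M2/2=3023/3825, d=(M3−M2)/(6·1)=-509/2550, b=Δ2−h2·(2M2+M3)/6=-12169/7650
seg 3: a=1, c=M3/2=293/1530, d=(M4−M3)/(6·3)=-2287/68850, b=Δ3−h3·(2M3+M4)/6=-137/225
seg 4: a=0, c=M4/2=-137/1275, d=(M5−M4)/(6·2)=137/7650, b=Δ4−h4·(2M4+M5)/6=-2729/7650
t_q=19/4 → seg 2, τ=3/4; S=2+-12169/7650·τ+3023/3825·τ²+-509/2550·τ³=38101/32640

  seg 0: a=1 b=36137/7650 c=0 d=-5537/7650
  seg 1: a=5 b=9763/3825 c=-5537/2550 d=22657/68850
  seg 2: a=2 b=-12169/7650 c=3023/3825 d=-509/2550
  seg 3: a=1 b=-137/225 c=293/1530 d=-2287/68850
  seg 4: a=0 b=-2729/7650 c=-137/1275 d=137/7650
S(19/4) = 38101/32640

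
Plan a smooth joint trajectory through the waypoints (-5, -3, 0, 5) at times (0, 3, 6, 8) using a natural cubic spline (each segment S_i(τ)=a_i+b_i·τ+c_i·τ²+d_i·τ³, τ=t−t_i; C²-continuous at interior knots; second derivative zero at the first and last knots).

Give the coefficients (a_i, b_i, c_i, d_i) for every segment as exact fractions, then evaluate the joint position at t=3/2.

  seg 0: a=-5 b=155/222 c=0 d=-7/1998
  seg 1: a=-3 b=67/111 c=-7/222 d=109/1998
  seg 2: a=0 b=419/222 c=17/37 d=-17/222
S(3/2) = -2347/592

Δ: Δ0=2/3, Δ1=1, Δ2=5/2
row 1: diag=12, rhs=2; c'=1/4, d'=1/6
row 2: denom=10−3·1/4=37/4; d'=(9−3·1/6)/(37/4)=34/37
back: M2=34/37
back: M1=1/6−1/4·34/37=-7/111
M: M0=0, M1=-7/111, M2=34/37, M3=0
seg 0: a=-5, c=M0/2=0, d=(M1−M0)/(6·3)=-7/1998, b=Δ0−h0·(2M0+M1)/6=155/222
seg 1: a=-3, c=M1/2=-7/222, d=(M2−M1)/(6·3)=109/1998, b=Δ1−h1·(2M1+M2)/6=67/111
seg 2: a=0, c=M2/2=17/37, d=(M3−M2)/(6·2)=-17/222, b=Δ2−h2·(2M2+M3)/6=419/222
t_q=3/2 → seg 0, τ=3/2; S=-5+155/222·τ+0·τ²+-7/1998·τ³=-2347/592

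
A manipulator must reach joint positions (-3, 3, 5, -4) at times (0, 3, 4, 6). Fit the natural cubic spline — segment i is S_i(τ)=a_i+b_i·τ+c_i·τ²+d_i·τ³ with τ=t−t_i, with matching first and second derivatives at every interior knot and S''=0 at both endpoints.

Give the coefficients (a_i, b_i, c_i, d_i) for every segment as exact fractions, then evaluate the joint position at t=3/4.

Δ: Δ0=2, Δ1=2, Δ2=-9/2
row 1: diag=8, rhs=0; c'=1/8, d'=0
row 2: denom=6−1·1/8=47/8; d'=(-39−1·0)/(47/8)=-312/47
back: M2=-312/47
back: M1=0−1/8·-312/47=39/47
M: M0=0, M1=39/47, M2=-312/47, M3=0
seg 0: a=-3, c=M0/2=0, d=(M1−M0)/(6·3)=13/282, b=Δ0−h0·(2M0+M1)/6=149/94
seg 1: a=3, c=M1/2=39/94, d=(M2−M1)/(6·1)=-117/94, b=Δ1−h1·(2M1+M2)/6=133/47
seg 2: a=5, c=M2/2=-156/47, d=(M3−M2)/(6·2)=26/47, b=Δ2−h2·(2M2+M3)/6=-7/94
t_q=3/4 → seg 0, τ=3/4; S=-3+149/94·τ+0·τ²+13/282·τ³=-10779/6016

  seg 0: a=-3 b=149/94 c=0 d=13/282
  seg 1: a=3 b=133/47 c=39/94 d=-117/94
  seg 2: a=5 b=-7/94 c=-156/47 d=26/47
S(3/4) = -10779/6016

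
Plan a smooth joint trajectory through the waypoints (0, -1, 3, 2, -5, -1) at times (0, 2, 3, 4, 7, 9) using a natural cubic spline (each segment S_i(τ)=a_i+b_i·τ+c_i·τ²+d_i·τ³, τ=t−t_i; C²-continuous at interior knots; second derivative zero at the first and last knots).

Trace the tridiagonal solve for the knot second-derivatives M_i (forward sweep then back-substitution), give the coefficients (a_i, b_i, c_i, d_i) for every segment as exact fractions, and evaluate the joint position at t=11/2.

  seg 0: a=0 b=-23459/9438 c=0 d=4685/9438
  seg 1: a=-1 b=32761/9438 c=4685/1573 d=-23119/9438
  seg 2: a=3 b=892/429 c=-13749/3146 d=12185/9438
  seg 3: a=2 b=-26315/9438 c=-782/1573 d=157/726
  seg 4: a=-5 b=320/4719 c=4559/3146 d=-4559/18876
S(11/2) = -64707/25168

Δ: Δ0=-1/2, Δ1=4, Δ2=-1, Δ3=-7/3, Δ4=2
row 1: diag=6, rhs=27; c'=1/6, d'=9/2
row 2: denom=4−1·1/6=23/6; d'=(-30−1·9/2)/(23/6)=-9
row 3: denom=8−1·6/23=178/23; d'=(-8−1·-9)/(178/23)=23/178
row 4: denom=10−3·69/178=1573/178; d'=(26−3·23/178)/(1573/178)=4559/1573
back: M4=4559/1573
back: M3=23/178−69/178·4559/1573=-1564/1573
back: M2=-9−6/23·-1564/1573=-13749/1573
back: M1=9/2−1/6·-13749/1573=9370/1573
M: M0=0, M1=9370/1573, M2=-13749/1573, M3=-1564/1573, M4=4559/1573, M5=0
seg 0: a=0, c=M0/2=0, d=(M1−M0)/(6·2)=4685/9438, b=Δ0−h0·(2M0+M1)/6=-23459/9438
seg 1: a=-1, c=M1/2=4685/1573, d=(M2−M1)/(6·1)=-23119/9438, b=Δ1−h1·(2M1+M2)/6=32761/9438
seg 2: a=3, c=M2/2=-13749/3146, d=(M3−M2)/(6·1)=12185/9438, b=Δ2−h2·(2M2+M3)/6=892/429
seg 3: a=2, c=M3/2=-782/1573, d=(M4−M3)/(6·3)=157/726, b=Δ3−h3·(2M3+M4)/6=-26315/9438
seg 4: a=-5, c=M4/2=4559/3146, d=(M5−M4)/(6·2)=-4559/18876, b=Δ4−h4·(2M4+M5)/6=320/4719
t_q=11/2 → seg 3, τ=3/2; S=2+-26315/9438·τ+-782/1573·τ²+157/726·τ³=-64707/25168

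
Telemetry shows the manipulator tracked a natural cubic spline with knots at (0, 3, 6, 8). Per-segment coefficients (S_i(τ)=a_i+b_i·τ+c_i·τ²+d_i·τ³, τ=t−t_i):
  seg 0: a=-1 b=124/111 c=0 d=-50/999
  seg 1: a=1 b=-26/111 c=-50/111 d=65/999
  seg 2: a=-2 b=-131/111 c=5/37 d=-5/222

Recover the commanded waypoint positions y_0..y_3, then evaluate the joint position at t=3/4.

y_0 = S_0(0) = a_0 = -1
y_1 = S_1(0) = a_1 = 1
y_2 = S_2(0) = a_2 = -2
y_3 = S_2(2) = -4
t_q=3/4 is in segment 0 (τ=3/4); S_0(τ)=-217/1184

y_0=-1 y_1=1 y_2=-2 y_3=-4
S(3/4) = -217/1184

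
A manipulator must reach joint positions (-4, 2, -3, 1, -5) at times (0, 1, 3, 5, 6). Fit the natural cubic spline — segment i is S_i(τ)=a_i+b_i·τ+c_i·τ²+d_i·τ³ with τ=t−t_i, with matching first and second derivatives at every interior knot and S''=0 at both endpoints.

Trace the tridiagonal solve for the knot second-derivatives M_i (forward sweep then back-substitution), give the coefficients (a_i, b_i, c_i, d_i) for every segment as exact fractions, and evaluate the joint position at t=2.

Δ: Δ0=6, Δ1=-5/2, Δ2=2, Δ3=-6
row 1: diag=6, rhs=-51; c'=1/3, d'=-17/2
row 2: denom=8−2·1/3=22/3; d'=(27−2·-17/2)/(22/3)=6
row 3: denom=6−2·3/11=60/11; d'=(-48−2·6)/(60/11)=-11
back: M3=-11
back: M2=6−3/11·-11=9
back: M1=-17/2−1/3·9=-23/2
M: M0=0, M1=-23/2, M2=9, M3=-11, M4=0
seg 0: a=-4, c=M0/2=0, d=(M1−M0)/(6·1)=-23/12, b=Δ0−h0·(2M0+M1)/6=95/12
seg 1: a=2, c=M1/2=-23/4, d=(M2−M1)/(6·2)=41/24, b=Δ1−h1·(2M1+M2)/6=13/6
seg 2: a=-3, c=M2/2=9/2, d=(M3−M2)/(6·2)=-5/3, b=Δ2−h2·(2M2+M3)/6=-1/3
seg 3: a=1, c=M3/2=-11/2, d=(M4−M3)/(6·1)=11/6, b=Δ3−h3·(2M3+M4)/6=-7/3
t_q=2 → seg 1, τ=1; S=2+13/6·τ+-23/4·τ²+41/24·τ³=1/8

  seg 0: a=-4 b=95/12 c=0 d=-23/12
  seg 1: a=2 b=13/6 c=-23/4 d=41/24
  seg 2: a=-3 b=-1/3 c=9/2 d=-5/3
  seg 3: a=1 b=-7/3 c=-11/2 d=11/6
S(2) = 1/8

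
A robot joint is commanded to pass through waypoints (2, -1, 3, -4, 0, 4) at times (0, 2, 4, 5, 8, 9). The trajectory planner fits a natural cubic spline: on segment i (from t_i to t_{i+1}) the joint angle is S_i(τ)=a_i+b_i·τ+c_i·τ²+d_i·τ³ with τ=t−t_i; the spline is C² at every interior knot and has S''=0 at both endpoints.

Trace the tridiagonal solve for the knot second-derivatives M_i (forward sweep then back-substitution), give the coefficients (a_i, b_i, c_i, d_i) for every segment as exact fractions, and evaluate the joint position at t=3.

Δ: Δ0=-3/2, Δ1=2, Δ2=-7, Δ3=4/3, Δ4=4
row 1: diag=8, rhs=21; c'=1/4, d'=21/8
row 2: denom=6−2·1/4=11/2; d'=(-54−2·21/8)/(11/2)=-237/22
row 3: denom=8−1·2/11=86/11; d'=(50−1·-237/22)/(86/11)=1337/172
row 4: denom=8−3·33/86=589/86; d'=(16−3·1337/172)/(589/86)=-1259/1178
back: M4=-1259/1178
back: M3=1337/172−33/86·-1259/1178=4820/589
back: M2=-237/22−2/11·4820/589=-14443/1178
back: M1=21/8−1/4·-14443/1178=6703/1178
M: M0=0, M1=6703/1178, M2=-14443/1178, M3=4820/589, M4=-1259/1178, M5=0
seg 0: a=2, c=M0/2=0, d=(M1−M0)/(6·2)=6703/14136, b=Δ0−h0·(2M0+M1)/6=-6002/1767
seg 1: a=-1, c=M1/2=6703/2356, d=(M2−M1)/(6·2)=-10573/7068, b=Δ1−h1·(2M1+M2)/6=8105/3534
seg 2: a=3, c=M2/2=-14443/2356, d=(M3−M2)/(6·1)=24083/7068, b=Δ2−h2·(2M2+M3)/6=-15115/3534
seg 3: a=-4, c=M3/2=2410/589, d=(M4−M3)/(6·3)=-1211/2356, b=Δ3−h3·(2M3+M4)/6=-44639/7068
seg 4: a=0, c=M4/2=-1259/2356, d=(M5−M4)/(6·1)=1259/7068, b=Δ4−h4·(2M4+M5)/6=15395/3534
t_q=3 → seg 1, τ=1; S=-1+8105/3534·τ+6703/2356·τ²+-10573/7068·τ³=3113/1178

  seg 0: a=2 b=-6002/1767 c=0 d=6703/14136
  seg 1: a=-1 b=8105/3534 c=6703/2356 d=-10573/7068
  seg 2: a=3 b=-15115/3534 c=-14443/2356 d=24083/7068
  seg 3: a=-4 b=-44639/7068 c=2410/589 d=-1211/2356
  seg 4: a=0 b=15395/3534 c=-1259/2356 d=1259/7068
S(3) = 3113/1178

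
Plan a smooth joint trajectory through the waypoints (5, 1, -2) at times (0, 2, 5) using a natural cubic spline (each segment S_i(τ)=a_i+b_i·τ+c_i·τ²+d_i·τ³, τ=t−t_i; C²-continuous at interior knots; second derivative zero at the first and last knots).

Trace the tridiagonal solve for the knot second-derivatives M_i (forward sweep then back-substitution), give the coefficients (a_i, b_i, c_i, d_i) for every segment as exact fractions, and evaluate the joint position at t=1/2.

  seg 0: a=5 b=-11/5 c=0 d=1/20
  seg 1: a=1 b=-8/5 c=3/10 d=-1/30
S(1/2) = 125/32

Δ: Δ0=-2, Δ1=-1
row 1: diag=10, rhs=6; c'=3/10, d'=3/5
back: M1=3/5
M: M0=0, M1=3/5, M2=0
seg 0: a=5, c=M0/2=0, d=(M1−M0)/(6·2)=1/20, b=Δ0−h0·(2M0+M1)/6=-11/5
seg 1: a=1, c=M1/2=3/10, d=(M2−M1)/(6·3)=-1/30, b=Δ1−h1·(2M1+M2)/6=-8/5
t_q=1/2 → seg 0, τ=1/2; S=5+-11/5·τ+0·τ²+1/20·τ³=125/32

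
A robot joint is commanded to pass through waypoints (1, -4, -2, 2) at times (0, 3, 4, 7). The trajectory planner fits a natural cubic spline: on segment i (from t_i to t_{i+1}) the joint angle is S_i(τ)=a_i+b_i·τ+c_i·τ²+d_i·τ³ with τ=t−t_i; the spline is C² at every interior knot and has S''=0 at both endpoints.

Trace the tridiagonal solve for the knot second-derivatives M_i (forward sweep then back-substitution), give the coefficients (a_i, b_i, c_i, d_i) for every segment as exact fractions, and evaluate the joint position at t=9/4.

Δ: Δ0=-5/3, Δ1=2, Δ2=4/3
row 1: diag=8, rhs=22; c'=1/8, d'=11/4
row 2: denom=8−1·1/8=63/8; d'=(-4−1·11/4)/(63/8)=-6/7
back: M2=-6/7
back: M1=11/4−1/8·-6/7=20/7
M: M0=0, M1=20/7, M2=-6/7, M3=0
seg 0: a=1, c=M0/2=0, d=(M1−M0)/(6·3)=10/63, b=Δ0−h0·(2M0+M1)/6=-65/21
seg 1: a=-4, c=M1/2=10/7, d=(M2−M1)/(6·1)=-13/21, b=Δ1−h1·(2M1+M2)/6=25/21
seg 2: a=-2, c=M2/2=-3/7, d=(M3−M2)/(6·3)=1/21, b=Δ2−h2·(2M2+M3)/6=46/21
t_q=9/4 → seg 0, τ=9/4; S=1+-65/21·τ+0·τ²+10/63·τ³=-133/32

  seg 0: a=1 b=-65/21 c=0 d=10/63
  seg 1: a=-4 b=25/21 c=10/7 d=-13/21
  seg 2: a=-2 b=46/21 c=-3/7 d=1/21
S(9/4) = -133/32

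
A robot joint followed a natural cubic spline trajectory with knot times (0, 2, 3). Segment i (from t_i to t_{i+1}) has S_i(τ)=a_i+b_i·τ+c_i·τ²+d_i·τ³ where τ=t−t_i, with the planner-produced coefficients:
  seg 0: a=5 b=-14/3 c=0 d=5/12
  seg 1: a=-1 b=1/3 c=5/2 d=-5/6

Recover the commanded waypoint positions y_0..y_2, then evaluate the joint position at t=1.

y_0 = S_0(0) = a_0 = 5
y_1 = S_1(0) = a_1 = -1
y_2 = S_1(1) = 1
t_q=1 is in segment 0 (τ=1); S_0(τ)=3/4

y_0=5 y_1=-1 y_2=1
S(1) = 3/4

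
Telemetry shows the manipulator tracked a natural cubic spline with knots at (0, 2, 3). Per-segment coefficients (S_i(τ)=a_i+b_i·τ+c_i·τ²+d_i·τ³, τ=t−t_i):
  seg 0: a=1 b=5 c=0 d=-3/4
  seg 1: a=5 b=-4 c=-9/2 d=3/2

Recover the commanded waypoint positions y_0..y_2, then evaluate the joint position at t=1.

y_0=1 y_1=5 y_2=-2
S(1) = 21/4

y_0 = S_0(0) = a_0 = 1
y_1 = S_1(0) = a_1 = 5
y_2 = S_1(1) = -2
t_q=1 is in segment 0 (τ=1); S_0(τ)=21/4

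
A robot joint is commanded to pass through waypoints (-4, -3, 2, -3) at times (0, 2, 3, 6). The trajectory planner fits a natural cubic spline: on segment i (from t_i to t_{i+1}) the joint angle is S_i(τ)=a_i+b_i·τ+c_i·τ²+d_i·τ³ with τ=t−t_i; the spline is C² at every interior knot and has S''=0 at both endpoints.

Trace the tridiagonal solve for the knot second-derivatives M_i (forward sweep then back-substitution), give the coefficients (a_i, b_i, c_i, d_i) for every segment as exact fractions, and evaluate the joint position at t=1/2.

Δ: Δ0=1/2, Δ1=5, Δ2=-5/3
row 1: diag=6, rhs=27; c'=1/6, d'=9/2
row 2: denom=8−1·1/6=47/6; d'=(-40−1·9/2)/(47/6)=-267/47
back: M2=-267/47
back: M1=9/2−1/6·-267/47=256/47
M: M0=0, M1=256/47, M2=-267/47, M3=0
seg 0: a=-4, c=M0/2=0, d=(M1−M0)/(6·2)=64/141, b=Δ0−h0·(2M0+M1)/6=-371/282
seg 1: a=-3, c=M1/2=128/47, d=(M2−M1)/(6·1)=-523/282, b=Δ1−h1·(2M1+M2)/6=1165/282
seg 2: a=2, c=M2/2=-267/94, d=(M3−M2)/(6·3)=89/282, b=Δ2−h2·(2M2+M3)/6=566/141
t_q=1/2 → seg 0, τ=1/2; S=-4+-371/282·τ+0·τ²+64/141·τ³=-865/188

  seg 0: a=-4 b=-371/282 c=0 d=64/141
  seg 1: a=-3 b=1165/282 c=128/47 d=-523/282
  seg 2: a=2 b=566/141 c=-267/94 d=89/282
S(1/2) = -865/188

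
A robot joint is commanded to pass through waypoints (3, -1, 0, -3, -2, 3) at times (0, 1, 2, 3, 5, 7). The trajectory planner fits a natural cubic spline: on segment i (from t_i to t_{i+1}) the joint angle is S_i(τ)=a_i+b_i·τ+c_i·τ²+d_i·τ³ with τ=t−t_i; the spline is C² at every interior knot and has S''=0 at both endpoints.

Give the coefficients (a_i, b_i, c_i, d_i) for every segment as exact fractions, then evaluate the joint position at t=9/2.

Δ: Δ0=-4, Δ1=1, Δ2=-3, Δ3=1/2, Δ4=5/2
row 1: diag=4, rhs=30; c'=1/4, d'=15/2
row 2: denom=4−1·1/4=15/4; d'=(-24−1·15/2)/(15/4)=-42/5
row 3: denom=6−1·4/15=86/15; d'=(21−1·-42/5)/(86/15)=441/86
row 4: denom=8−2·15/43=314/43; d'=(12−2·441/86)/(314/43)=75/314
back: M4=75/314
back: M3=441/86−15/43·75/314=792/157
back: M2=-42/5−4/15·792/157=-1530/157
back: M1=15/2−1/4·-1530/157=1560/157
M: M0=0, M1=1560/157, M2=-1530/157, M3=792/157, M4=75/314, M5=0
seg 0: a=3, c=M0/2=0, d=(M1−M0)/(6·1)=260/157, b=Δ0−h0·(2M0+M1)/6=-888/157
seg 1: a=-1, c=M1/2=780/157, d=(M2−M1)/(6·1)=-515/157, b=Δ1−h1·(2M1+M2)/6=-108/157
seg 2: a=0, c=M2/2=-765/157, d=(M3−M2)/(6·1)=387/157, b=Δ2−h2·(2M2+M3)/6=-93/157
seg 3: a=-3, c=M3/2=396/157, d=(M4−M3)/(6·2)=-503/1256, b=Δ3−h3·(2M3+M4)/6=-462/157
seg 4: a=-2, c=M4/2=75/628, d=(M5−M4)/(6·2)=-25/1256, b=Δ4−h4·(2M4+M5)/6=735/314
t_q=9/2 → seg 3, τ=3/2; S=-3+-462/157·τ+396/157·τ²+-503/1256·τ³=-31053/10048

  seg 0: a=3 b=-888/157 c=0 d=260/157
  seg 1: a=-1 b=-108/157 c=780/157 d=-515/157
  seg 2: a=0 b=-93/157 c=-765/157 d=387/157
  seg 3: a=-3 b=-462/157 c=396/157 d=-503/1256
  seg 4: a=-2 b=735/314 c=75/628 d=-25/1256
S(9/2) = -31053/10048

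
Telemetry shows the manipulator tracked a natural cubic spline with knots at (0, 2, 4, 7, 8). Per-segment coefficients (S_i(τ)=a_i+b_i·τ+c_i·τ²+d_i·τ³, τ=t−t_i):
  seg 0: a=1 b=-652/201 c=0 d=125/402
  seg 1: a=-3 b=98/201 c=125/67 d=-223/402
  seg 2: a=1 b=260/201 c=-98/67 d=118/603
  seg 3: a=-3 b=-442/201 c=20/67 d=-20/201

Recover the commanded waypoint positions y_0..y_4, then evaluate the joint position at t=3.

y_0=1 y_1=-3 y_2=1 y_3=-3 y_4=-5
S(3) = -161/134

y_0 = S_0(0) = a_0 = 1
y_1 = S_1(0) = a_1 = -3
y_2 = S_2(0) = a_2 = 1
y_3 = S_3(0) = a_3 = -3
y_4 = S_3(1) = -5
t_q=3 is in segment 1 (τ=1); S_1(τ)=-161/134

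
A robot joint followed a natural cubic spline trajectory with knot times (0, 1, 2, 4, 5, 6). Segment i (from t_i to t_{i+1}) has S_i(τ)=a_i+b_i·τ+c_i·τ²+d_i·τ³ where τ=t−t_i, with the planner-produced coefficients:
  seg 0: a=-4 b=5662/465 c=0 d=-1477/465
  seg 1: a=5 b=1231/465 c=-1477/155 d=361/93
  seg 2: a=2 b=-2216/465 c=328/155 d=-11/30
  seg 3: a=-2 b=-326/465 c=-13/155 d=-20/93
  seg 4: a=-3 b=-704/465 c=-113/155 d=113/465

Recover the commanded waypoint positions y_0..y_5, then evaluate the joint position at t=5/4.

y_0=-4 y_1=5 y_2=2 y_3=-2 y_4=-3 y_5=-5
S(5/4) = 50859/9920

y_0 = S_0(0) = a_0 = -4
y_1 = S_1(0) = a_1 = 5
y_2 = S_2(0) = a_2 = 2
y_3 = S_3(0) = a_3 = -2
y_4 = S_4(0) = a_4 = -3
y_5 = S_4(1) = -5
t_q=5/4 is in segment 1 (τ=1/4); S_1(τ)=50859/9920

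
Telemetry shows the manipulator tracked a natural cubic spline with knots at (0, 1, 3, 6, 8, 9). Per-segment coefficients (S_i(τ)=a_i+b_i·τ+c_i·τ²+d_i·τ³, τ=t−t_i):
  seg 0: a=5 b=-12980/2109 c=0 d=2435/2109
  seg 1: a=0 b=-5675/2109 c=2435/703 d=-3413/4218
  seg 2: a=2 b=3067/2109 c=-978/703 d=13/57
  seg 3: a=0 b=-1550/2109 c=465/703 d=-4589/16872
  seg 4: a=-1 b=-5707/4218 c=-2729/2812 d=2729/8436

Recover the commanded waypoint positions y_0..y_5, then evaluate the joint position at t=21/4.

y_0 = S_0(0) = a_0 = 5
y_1 = S_1(0) = a_1 = 0
y_2 = S_2(0) = a_2 = 2
y_3 = S_3(0) = a_3 = 0
y_4 = S_4(0) = a_4 = -1
y_5 = S_4(1) = -3
t_q=21/4 is in segment 2 (τ=9/4); S_2(τ)=37211/44992

y_0=5 y_1=0 y_2=2 y_3=0 y_4=-1 y_5=-3
S(21/4) = 37211/44992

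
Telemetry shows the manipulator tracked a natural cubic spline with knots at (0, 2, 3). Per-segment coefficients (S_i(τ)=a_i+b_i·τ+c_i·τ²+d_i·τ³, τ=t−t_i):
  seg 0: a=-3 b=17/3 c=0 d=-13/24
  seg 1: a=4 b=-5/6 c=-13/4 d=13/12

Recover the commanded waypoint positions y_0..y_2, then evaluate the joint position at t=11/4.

y_0=-3 y_1=4 y_2=1
S(11/4) = 513/256

y_0 = S_0(0) = a_0 = -3
y_1 = S_1(0) = a_1 = 4
y_2 = S_1(1) = 1
t_q=11/4 is in segment 1 (τ=3/4); S_1(τ)=513/256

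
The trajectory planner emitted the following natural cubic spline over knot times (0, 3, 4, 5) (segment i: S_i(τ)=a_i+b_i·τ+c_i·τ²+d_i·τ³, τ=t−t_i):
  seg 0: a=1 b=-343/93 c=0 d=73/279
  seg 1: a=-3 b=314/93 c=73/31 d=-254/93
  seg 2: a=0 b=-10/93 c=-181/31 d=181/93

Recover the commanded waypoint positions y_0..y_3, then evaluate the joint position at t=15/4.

y_0=1 y_1=-3 y_2=0 y_3=-4
S(15/4) = -293/992

y_0 = S_0(0) = a_0 = 1
y_1 = S_1(0) = a_1 = -3
y_2 = S_2(0) = a_2 = 0
y_3 = S_2(1) = -4
t_q=15/4 is in segment 1 (τ=3/4); S_1(τ)=-293/992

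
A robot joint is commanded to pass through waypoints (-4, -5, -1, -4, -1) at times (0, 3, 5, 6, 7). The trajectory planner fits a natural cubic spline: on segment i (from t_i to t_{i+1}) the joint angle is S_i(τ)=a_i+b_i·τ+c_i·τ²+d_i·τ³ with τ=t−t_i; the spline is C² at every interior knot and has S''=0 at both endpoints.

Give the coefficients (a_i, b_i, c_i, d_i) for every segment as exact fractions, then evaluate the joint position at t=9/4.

  seg 0: a=-4 b=-1165/642 c=0 d=317/1926
  seg 1: a=-5 b=844/321 c=317/214 d=-1153/1284
  seg 2: a=-1 b=-713/321 c=-418/107 d=1004/321
  seg 3: a=-4 b=-209/321 c=586/107 d=-586/321
S(9/4) = -85027/13696

Δ: Δ0=-1/3, Δ1=2, Δ2=-3, Δ3=3
row 1: diag=10, rhs=14; c'=1/5, d'=7/5
row 2: denom=6−2·1/5=28/5; d'=(-30−2·7/5)/(28/5)=-41/7
row 3: denom=4−1·5/28=107/28; d'=(36−1·-41/7)/(107/28)=1172/107
back: M3=1172/107
back: M2=-41/7−5/28·1172/107=-836/107
back: M1=7/5−1/5·-836/107=317/107
M: M0=0, M1=317/107, M2=-836/107, M3=1172/107, M4=0
seg 0: a=-4, c=M0/2=0, d=(M1−M0)/(6·3)=317/1926, b=Δ0−h0·(2M0+M1)/6=-1165/642
seg 1: a=-5, c=M1/2=317/214, d=(M2−M1)/(6·2)=-1153/1284, b=Δ1−h1·(2M1+M2)/6=844/321
seg 2: a=-1, c=M2/2=-418/107, d=(M3−M2)/(6·1)=1004/321, b=Δ2−h2·(2M2+M3)/6=-713/321
seg 3: a=-4, c=M3/2=586/107, d=(M4−M3)/(6·1)=-586/321, b=Δ3−h3·(2M3+M4)/6=-209/321
t_q=9/4 → seg 0, τ=9/4; S=-4+-1165/642·τ+0·τ²+317/1926·τ³=-85027/13696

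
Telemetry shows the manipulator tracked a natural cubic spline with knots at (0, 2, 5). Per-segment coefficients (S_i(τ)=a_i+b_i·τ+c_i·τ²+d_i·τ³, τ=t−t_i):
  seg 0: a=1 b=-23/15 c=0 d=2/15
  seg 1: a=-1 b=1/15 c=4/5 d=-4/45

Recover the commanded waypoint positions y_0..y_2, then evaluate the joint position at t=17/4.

y_0 = S_0(0) = a_0 = 1
y_1 = S_1(0) = a_1 = -1
y_2 = S_1(3) = 4
t_q=17/4 is in segment 1 (τ=9/4); S_1(τ)=35/16

y_0=1 y_1=-1 y_2=4
S(17/4) = 35/16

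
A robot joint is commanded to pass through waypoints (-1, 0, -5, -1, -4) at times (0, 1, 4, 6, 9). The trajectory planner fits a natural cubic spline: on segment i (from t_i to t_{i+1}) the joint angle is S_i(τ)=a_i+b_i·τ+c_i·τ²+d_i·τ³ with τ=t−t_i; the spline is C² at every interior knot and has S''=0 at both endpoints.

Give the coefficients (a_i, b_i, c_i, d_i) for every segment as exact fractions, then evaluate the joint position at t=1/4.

  seg 0: a=-1 b=177/113 c=0 d=-64/113
  seg 1: a=0 b=-15/113 c=-192/113 d=1208/3051
  seg 2: a=-5 b=41/113 c=632/339 d=-709/1356
  seg 3: a=-1 b=524/339 c=-863/678 d=863/6102
S(1/4) = -279/452

Δ: Δ0=1, Δ1=-5/3, Δ2=2, Δ3=-1
row 1: diag=8, rhs=-16; c'=3/8, d'=-2
row 2: denom=10−3·3/8=71/8; d'=(22−3·-2)/(71/8)=224/71
row 3: denom=10−2·16/71=678/71; d'=(-18−2·224/71)/(678/71)=-863/339
back: M3=-863/339
back: M2=224/71−16/71·-863/339=1264/339
back: M1=-2−3/8·1264/339=-384/113
M: M0=0, M1=-384/113, M2=1264/339, M3=-863/339, M4=0
seg 0: a=-1, c=M0/2=0, d=(M1−M0)/(6·1)=-64/113, b=Δ0−h0·(2M0+M1)/6=177/113
seg 1: a=0, c=M1/2=-192/113, d=(M2−M1)/(6·3)=1208/3051, b=Δ1−h1·(2M1+M2)/6=-15/113
seg 2: a=-5, c=M2/2=632/339, d=(M3−M2)/(6·2)=-709/1356, b=Δ2−h2·(2M2+M3)/6=41/113
seg 3: a=-1, c=M3/2=-863/678, d=(M4−M3)/(6·3)=863/6102, b=Δ3−h3·(2M3+M4)/6=524/339
t_q=1/4 → seg 0, τ=1/4; S=-1+177/113·τ+0·τ²+-64/113·τ³=-279/452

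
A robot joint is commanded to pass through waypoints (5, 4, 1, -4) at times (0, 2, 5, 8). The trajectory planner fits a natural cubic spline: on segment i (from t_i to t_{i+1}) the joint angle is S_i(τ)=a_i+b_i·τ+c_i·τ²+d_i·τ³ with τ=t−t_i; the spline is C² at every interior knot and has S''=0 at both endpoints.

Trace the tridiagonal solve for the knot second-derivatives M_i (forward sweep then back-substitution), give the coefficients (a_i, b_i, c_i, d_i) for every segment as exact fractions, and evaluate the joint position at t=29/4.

Δ: Δ0=-1/2, Δ1=-1, Δ2=-5/3
row 1: diag=10, rhs=-3; c'=3/10, d'=-3/10
row 2: denom=12−3·3/10=111/10; d'=(-4−3·-3/10)/(111/10)=-31/111
back: M2=-31/111
back: M1=-3/10−3/10·-31/111=-8/37
M: M0=0, M1=-8/37, M2=-31/111, M3=0
seg 0: a=5, c=M0/2=0, d=(M1−M0)/(6·2)=-2/111, b=Δ0−h0·(2M0+M1)/6=-95/222
seg 1: a=4, c=M1/2=-4/37, d=(M2−M1)/(6·3)=-7/1998, b=Δ1−h1·(2M1+M2)/6=-143/222
seg 2: a=1, c=M2/2=-31/222, d=(M3−M2)/(6·3)=31/1998, b=Δ2−h2·(2M2+M3)/6=-154/111
t_q=29/4 → seg 2, τ=9/4; S=1+-154/111·τ+-31/222·τ²+31/1998·τ³=-12559/4736

  seg 0: a=5 b=-95/222 c=0 d=-2/111
  seg 1: a=4 b=-143/222 c=-4/37 d=-7/1998
  seg 2: a=1 b=-154/111 c=-31/222 d=31/1998
S(29/4) = -12559/4736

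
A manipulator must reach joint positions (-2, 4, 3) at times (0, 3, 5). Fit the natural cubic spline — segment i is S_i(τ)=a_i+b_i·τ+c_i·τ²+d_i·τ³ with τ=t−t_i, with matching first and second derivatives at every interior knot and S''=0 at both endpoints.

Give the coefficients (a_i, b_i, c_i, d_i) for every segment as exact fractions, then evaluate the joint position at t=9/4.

Δ: Δ0=2, Δ1=-1/2
row 1: diag=10, rhs=-15; c'=1/5, d'=-3/2
back: M1=-3/2
M: M0=0, M1=-3/2, M2=0
seg 0: a=-2, c=M0/2=0, d=(M1−M0)/(6·3)=-1/12, b=Δ0−h0·(2M0+M1)/6=11/4
seg 1: a=4, c=M1/2=-3/4, d=(M2−M1)/(6·2)=1/8, b=Δ1−h1·(2M1+M2)/6=1/2
t_q=9/4 → seg 0, τ=9/4; S=-2+11/4·τ+0·τ²+-1/12·τ³=829/256

  seg 0: a=-2 b=11/4 c=0 d=-1/12
  seg 1: a=4 b=1/2 c=-3/4 d=1/8
S(9/4) = 829/256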